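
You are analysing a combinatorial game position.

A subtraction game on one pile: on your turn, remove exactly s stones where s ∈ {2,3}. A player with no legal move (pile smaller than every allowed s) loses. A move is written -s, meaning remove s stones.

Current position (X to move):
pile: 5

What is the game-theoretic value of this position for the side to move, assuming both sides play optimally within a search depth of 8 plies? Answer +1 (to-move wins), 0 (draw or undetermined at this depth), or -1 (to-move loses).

p1 X@[5]: -2[3]-1* -3[2]-1
p2 O@[3]: -2[1]+1* -3[0]+1
p3 X@[1] terminal -1; root [5] d8

value(5, X) = -1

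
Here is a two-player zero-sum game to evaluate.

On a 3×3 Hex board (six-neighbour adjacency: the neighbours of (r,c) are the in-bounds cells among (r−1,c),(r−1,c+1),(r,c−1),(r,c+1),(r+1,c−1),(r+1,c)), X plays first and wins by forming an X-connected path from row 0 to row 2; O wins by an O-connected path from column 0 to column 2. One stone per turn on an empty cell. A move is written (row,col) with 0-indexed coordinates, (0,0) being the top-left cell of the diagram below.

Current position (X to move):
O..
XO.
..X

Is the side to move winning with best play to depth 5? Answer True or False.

p1 X@[O../XO./..X]: (0,1)[OX./XO./..X]-1* (0,2)[O.X/XO./..X]-1 (1,2)[O../XOX/..X]-1 (2,0)[O../XO./X.X]-1 (2,1)[O../XO./.XX]-1
p2 O@[OX./XO./..X]: (0,2)[OXO/XO./..X]-1 (1,2)[OX./XOO/..X]-1 (2,0)[OX./XO./O.X]+1* (2,1)[OX./XO./.OX]-1
p3 X@[OX./XO./O.X]: (0,2)[OXX/XO./O.X]-1* (1,2)[OX./XOX/O.X]-1 (2,1)[OX./XO./OXX]-1
p4 O@[OXX/XO./O.X]: (1,2)[OXX/XOO/O.X]+1* (2,1)[OXX/XO./OOX]-1
p5 X@[OXX/XOO/O.X] terminal -1; root [O../XO./..X] d5

X winning at [O../XO./..X]: False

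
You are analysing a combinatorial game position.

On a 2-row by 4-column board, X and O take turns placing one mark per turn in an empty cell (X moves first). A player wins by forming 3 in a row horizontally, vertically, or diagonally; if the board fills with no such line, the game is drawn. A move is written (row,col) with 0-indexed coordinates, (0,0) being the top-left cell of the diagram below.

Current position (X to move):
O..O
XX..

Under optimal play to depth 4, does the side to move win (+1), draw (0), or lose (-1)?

ply 1, X at O..O/XX.. | (0,1)=+0→OX.O/XX..; (0,2)=+0→O.XO/XX..; (1,2)=+1→O..O/XXX.*; (1,3)=+0→O..O/XX.X
ply 2: O..O/XXX. is terminal -1 (O); from O..O/XX.. depth 4

value(O..O/XX.., X) = +1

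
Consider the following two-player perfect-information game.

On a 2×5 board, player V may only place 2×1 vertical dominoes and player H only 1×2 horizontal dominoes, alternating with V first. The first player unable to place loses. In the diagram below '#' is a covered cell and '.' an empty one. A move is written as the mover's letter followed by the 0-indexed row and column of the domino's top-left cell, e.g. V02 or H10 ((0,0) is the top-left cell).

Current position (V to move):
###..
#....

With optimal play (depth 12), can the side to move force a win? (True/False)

ply 1, V at ###../#.... | V03=+1→####./#..#.*; V04=-1→###.#/#...#
ply 2, H at ####./#..#. | H11=-1→####./####.*
ply 3, V at ####./####. | V04=+1→#####/#####*
ply 4: #####/##### is terminal -1 (H); from ###../#.... depth 12

V winning at [###../#....]: True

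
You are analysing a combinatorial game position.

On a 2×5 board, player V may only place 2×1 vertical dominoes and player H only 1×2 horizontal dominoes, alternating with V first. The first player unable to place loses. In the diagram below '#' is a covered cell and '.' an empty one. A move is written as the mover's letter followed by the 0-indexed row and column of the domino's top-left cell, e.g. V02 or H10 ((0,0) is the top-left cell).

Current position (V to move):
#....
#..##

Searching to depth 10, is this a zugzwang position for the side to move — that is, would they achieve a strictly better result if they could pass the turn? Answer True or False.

zugzwang(#..../#..##, V) = False

p1 V@[#..../#..##]: V01[##.../##.##]-1 V02[#.#../#.###]+1*
p2 H@[#.#../#.###]: H03[#.###/#.###]-1*
p3 V@[#.###/#.###]: V01[#####/#####]+1*
p4 H@[#####/#####] terminal -1; root [#..../#..##] d10
pass branch (H moves first from the same position):
  | p1 H@[#..../#..##]: H01[###../#..##]+1* H02[#.##./#..##]-1 H03[#..##/#..##]-1 H11[#..../#####]+1
  | p2 V@[###../#..##] terminal -1; root [#..../#..##] d10
V moving scores +1; V passing scores -1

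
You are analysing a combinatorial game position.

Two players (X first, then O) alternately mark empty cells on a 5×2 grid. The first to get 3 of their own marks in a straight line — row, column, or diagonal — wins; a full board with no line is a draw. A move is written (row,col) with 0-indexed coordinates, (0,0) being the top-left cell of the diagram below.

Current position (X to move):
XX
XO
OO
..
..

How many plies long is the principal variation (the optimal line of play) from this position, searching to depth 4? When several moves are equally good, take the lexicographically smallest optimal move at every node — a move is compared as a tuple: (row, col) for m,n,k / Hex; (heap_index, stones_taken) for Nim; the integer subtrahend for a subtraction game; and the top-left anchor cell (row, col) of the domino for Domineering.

PV length from [XX/XO/OO/../..]: 4 plies

[XX/XO/OO/../..] X move#1: (3,0):-1/XX/XO/OO/X./.., (3,1):+0/XX/XO/OO/.X/..*, (4,0):-1/XX/XO/OO/../X., (4,1):-1/XX/XO/OO/../.X
[XX/XO/OO/.X/..] O move#2: (3,0):+0/XX/XO/OO/OX/..*, (4,0):+0/XX/XO/OO/.X/O., (4,1):+0/XX/XO/OO/.X/.O
[XX/XO/OO/OX/..] X move#3: (4,0):+0/XX/XO/OO/OX/X.*, (4,1):-1/XX/XO/OO/OX/.X
[XX/XO/OO/OX/X.] O move#4: (4,1):+0/XX/XO/OO/OX/XO*
[XX/XO/OO/OX/XO] end (terminal +0, X#5); searched XX/XO/OO/../.. to 4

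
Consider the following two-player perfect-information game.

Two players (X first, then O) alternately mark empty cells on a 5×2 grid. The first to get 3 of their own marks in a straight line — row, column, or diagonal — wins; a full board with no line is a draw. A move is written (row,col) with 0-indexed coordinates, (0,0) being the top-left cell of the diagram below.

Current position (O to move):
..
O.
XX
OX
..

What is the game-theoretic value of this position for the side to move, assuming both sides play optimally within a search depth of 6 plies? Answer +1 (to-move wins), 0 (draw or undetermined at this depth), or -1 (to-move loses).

ply 1, O at ../O./XX/OX/.. | (0,0)=-1→O./O./XX/OX/..*; (0,1)=-1→.O/O./XX/OX/..; (1,1)=-1→../OO/XX/OX/..; (4,0)=-1→../O./XX/OX/O.; (4,1)=-1→../O./XX/OX/.O
ply 2, X at O./O./XX/OX/.. | (0,1)=+1→OX/O./XX/OX/..*; (1,1)=+1→O./OX/XX/OX/..; (4,0)=+1→O./O./XX/OX/X.; (4,1)=+1→O./O./XX/OX/.X
ply 3, O at OX/O./XX/OX/.. | (1,1)=-1→OX/OO/XX/OX/..*; (4,0)=-1→OX/O./XX/OX/O.; (4,1)=-1→OX/O./XX/OX/.O
ply 4, X at OX/OO/XX/OX/.. | (4,0)=+0→OX/OO/XX/OX/X.; (4,1)=+1→OX/OO/XX/OX/.X*
ply 5: OX/OO/XX/OX/.X is terminal -1 (O); from ../O./XX/OX/.. depth 6

value(../O./XX/OX/.., O) = -1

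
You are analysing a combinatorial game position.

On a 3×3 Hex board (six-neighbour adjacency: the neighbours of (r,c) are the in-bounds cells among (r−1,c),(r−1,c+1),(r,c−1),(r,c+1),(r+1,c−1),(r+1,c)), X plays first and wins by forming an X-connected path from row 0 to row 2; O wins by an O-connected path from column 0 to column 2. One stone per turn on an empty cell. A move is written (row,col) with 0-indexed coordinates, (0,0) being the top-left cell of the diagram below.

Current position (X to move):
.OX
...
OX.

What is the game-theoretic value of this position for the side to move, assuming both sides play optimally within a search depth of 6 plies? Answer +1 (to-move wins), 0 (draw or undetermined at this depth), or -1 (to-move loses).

p1 X@[.OX/.../OX.]: (0,0)[XOX/.../OX.]+1* (1,0)[.OX/X../OX.]+1 (1,1)[.OX/.X./OX.]+1 (1,2)[.OX/..X/OX.]+1 (2,2)[.OX/.../OXX]+1
p2 O@[XOX/.../OX.]: (1,0)[XOX/O../OX.]-1* (1,1)[XOX/.O./OX.]-1 (1,2)[XOX/..O/OX.]-1 (2,2)[XOX/.../OXO]-1
p3 X@[XOX/O../OX.]: (1,1)[XOX/OX./OX.]+1* (1,2)[XOX/O.X/OX.]+1 (2,2)[XOX/O../OXX]+1
p4 O@[XOX/OX./OX.] terminal -1; root [.OX/.../OX.] d6

value(.OX/.../OX., X) = +1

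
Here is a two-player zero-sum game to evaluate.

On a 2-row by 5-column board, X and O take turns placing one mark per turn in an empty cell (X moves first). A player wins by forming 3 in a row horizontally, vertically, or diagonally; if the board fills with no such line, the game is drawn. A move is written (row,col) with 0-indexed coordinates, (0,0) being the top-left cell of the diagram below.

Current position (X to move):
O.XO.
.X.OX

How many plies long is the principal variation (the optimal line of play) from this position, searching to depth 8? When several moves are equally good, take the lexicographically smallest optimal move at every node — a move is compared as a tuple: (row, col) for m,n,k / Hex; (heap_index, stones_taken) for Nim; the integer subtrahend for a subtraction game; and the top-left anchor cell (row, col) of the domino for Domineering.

PV length from [O.XO./.X.OX]: 4 plies

[O.XO./.X.OX] X move#1: (0,1):+0/OXXO./.X.OX*, (0,4):+0/O.XOX/.X.OX, (1,0):+0/O.XO./XX.OX, (1,2):+0/O.XO./.XXOX
[OXXO./.X.OX] O move#2: (0,4):+0/OXXOO/.X.OX*, (1,0):+0/OXXO./OX.OX, (1,2):+0/OXXO./.XOOX
[OXXOO/.X.OX] X move#3: (1,0):+0/OXXOO/XX.OX*, (1,2):+0/OXXOO/.XXOX
[OXXOO/XX.OX] O move#4: (1,2):+0/OXXOO/XXOOX*
[OXXOO/XXOOX] end (terminal +0, X#5); searched O.XO./.X.OX to 8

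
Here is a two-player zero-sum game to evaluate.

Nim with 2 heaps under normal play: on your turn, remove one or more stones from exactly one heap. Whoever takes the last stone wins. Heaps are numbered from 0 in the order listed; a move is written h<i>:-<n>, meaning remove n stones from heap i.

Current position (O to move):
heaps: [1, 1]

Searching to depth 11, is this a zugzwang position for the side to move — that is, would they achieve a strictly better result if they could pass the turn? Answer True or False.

ply 1, O at (1,1) | h0:-1=-1→(0,1)*; h1:-1=-1→(1,0)
ply 2, X at (0,1) | h1:-1=+1→(0,0)*
ply 3: (0,0) is terminal -1 (O); from (1,1) depth 11
if O skipped the turn, X would face:
~ ply 1, X at (1,1) | h0:-1=-1→(0,1)*; h1:-1=-1→(1,0)
~ ply 2, O at (0,1) | h1:-1=+1→(0,0)*
~ ply 3: (0,0) is terminal -1 (X); from (1,1) depth 11
compare (O): move=-1 vs pass=+1

zugzwang((1,1), O) = True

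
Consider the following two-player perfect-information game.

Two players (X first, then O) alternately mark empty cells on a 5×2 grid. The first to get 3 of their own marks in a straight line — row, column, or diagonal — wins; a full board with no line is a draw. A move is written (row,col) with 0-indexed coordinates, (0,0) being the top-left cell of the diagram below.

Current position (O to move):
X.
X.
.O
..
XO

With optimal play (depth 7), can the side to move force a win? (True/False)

O winning at [X./X./.O/../XO]: True

[X./X./.O/../XO] O move#1: (0,1):-1/XO/X./.O/../XO, (1,1):-1/X./XO/.O/../XO, (2,0):+0/X./X./OO/../XO, (3,0):-1/X./X./.O/O./XO, (3,1):+1/X./X./.O/.O/XO*
[X./X./.O/.O/XO] end (terminal -1, X#2); searched X./X./.O/../XO to 7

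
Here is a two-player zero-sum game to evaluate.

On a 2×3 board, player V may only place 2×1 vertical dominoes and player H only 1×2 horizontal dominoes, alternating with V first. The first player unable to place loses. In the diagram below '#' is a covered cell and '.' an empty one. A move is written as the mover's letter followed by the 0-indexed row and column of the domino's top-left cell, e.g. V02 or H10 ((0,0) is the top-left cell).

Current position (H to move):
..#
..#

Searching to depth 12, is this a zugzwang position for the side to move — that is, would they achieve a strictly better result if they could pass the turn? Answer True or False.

ply 1, H at ..#/..# | H00=+1→###/..#*; H10=+1→..#/###
ply 2: ###/..# is terminal -1 (V); from ..#/..# depth 12
pass branch (V moves first from the same position):
  | ply 1, V at ..#/..# | V00=+1→#.#/#.#*; V01=+1→.##/.##
  | ply 2: #.#/#.# is terminal -1 (H); from ..#/..# depth 12
H moving scores +1; H passing scores -1

zugzwang(..#/..#, H) = False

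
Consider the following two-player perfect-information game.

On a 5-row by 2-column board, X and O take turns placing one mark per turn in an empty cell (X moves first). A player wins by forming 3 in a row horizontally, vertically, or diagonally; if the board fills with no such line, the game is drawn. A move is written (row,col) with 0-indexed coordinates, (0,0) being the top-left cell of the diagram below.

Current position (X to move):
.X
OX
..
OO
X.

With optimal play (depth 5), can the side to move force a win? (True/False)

X winning at [.X/OX/../OO/X.]: True

p1 X@[.X/OX/../OO/X.]: (0,0)[XX/OX/../OO/X.]-1 (2,0)[.X/OX/X./OO/X.]+0 (2,1)[.X/OX/.X/OO/X.]+1* (4,1)[.X/OX/../OO/XX]-1
p2 O@[.X/OX/.X/OO/X.] terminal -1; root [.X/OX/../OO/X.] d5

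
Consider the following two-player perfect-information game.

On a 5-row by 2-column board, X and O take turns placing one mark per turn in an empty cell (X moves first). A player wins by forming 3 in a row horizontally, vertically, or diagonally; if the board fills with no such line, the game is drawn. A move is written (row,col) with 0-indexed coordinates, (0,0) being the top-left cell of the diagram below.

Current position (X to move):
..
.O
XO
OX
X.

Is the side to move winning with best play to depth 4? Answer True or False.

X winning at [../.O/XO/OX/X.]: False

[../.O/XO/OX/X.] X move#1: (0,0):-1/X./.O/XO/OX/X., (0,1):+0/.X/.O/XO/OX/X.*, (1,0):-1/../XO/XO/OX/X., (4,1):-1/../.O/XO/OX/XX
[.X/.O/XO/OX/X.] O move#2: (0,0):+0/OX/.O/XO/OX/X.*, (1,0):+0/.X/OO/XO/OX/X., (4,1):+0/.X/.O/XO/OX/XO
[OX/.O/XO/OX/X.] X move#3: (1,0):+0/OX/XO/XO/OX/X.*, (4,1):+0/OX/.O/XO/OX/XX
[OX/XO/XO/OX/X.] O move#4: (4,1):+0/OX/XO/XO/OX/XO*
[OX/XO/XO/OX/XO] end (terminal +0, X#5); searched ../.O/XO/OX/X. to 4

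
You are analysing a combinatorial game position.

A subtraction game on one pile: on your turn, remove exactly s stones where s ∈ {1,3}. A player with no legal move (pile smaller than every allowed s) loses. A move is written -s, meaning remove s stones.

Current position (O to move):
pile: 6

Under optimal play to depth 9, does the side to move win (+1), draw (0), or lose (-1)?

ply 1, O at 6 | -1=-1→5*; -3=-1→3
ply 2, X at 5 | -1=+1→4*; -3=+1→2
ply 3, O at 4 | -1=-1→3*; -3=-1→1
ply 4, X at 3 | -1=+1→2*; -3=+1→0
ply 5, O at 2 | -1=-1→1*
ply 6, X at 1 | -1=+1→0*
ply 7: 0 is terminal -1 (O); from 6 depth 9

value(6, O) = -1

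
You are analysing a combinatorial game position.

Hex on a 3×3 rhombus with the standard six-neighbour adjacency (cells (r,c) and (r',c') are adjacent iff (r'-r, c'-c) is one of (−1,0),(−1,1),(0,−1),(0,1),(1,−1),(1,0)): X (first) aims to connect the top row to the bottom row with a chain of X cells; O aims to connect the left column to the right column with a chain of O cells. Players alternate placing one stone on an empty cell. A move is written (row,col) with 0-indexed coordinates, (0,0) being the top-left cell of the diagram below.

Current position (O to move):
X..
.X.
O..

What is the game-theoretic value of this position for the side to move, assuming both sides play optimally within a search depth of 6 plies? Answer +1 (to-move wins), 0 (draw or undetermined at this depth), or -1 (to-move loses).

value(X../.X./O.., O) = +1

ply 1, O at X../.X./O.. | (0,1)=-1→XO./.X./O..; (0,2)=-1→X.O/.X./O..; (1,0)=-1→X../OX./O..; (1,2)=-1→X../.XO/O..; (2,1)=+1→X../.X./OO.*; (2,2)=-1→X../.X./O.O
ply 2, X at X../.X./OO. | (0,1)=-1→XX./.X./OO.*; (0,2)=-1→X.X/.X./OO.; (1,0)=-1→X../XX./OO.; (1,2)=-1→X../.XX/OO.; (2,2)=-1→X../.X./OOX
ply 3, O at XX./.X./OO. | (0,2)=+1→XXO/.X./OO.*; (1,0)=+1→XX./OX./OO.; (1,2)=+1→XX./.XO/OO.; (2,2)=+1→XX./.X./OOO
ply 4, X at XXO/.X./OO. | (1,0)=-1→XXO/XX./OO.*; (1,2)=-1→XXO/.XX/OO.; (2,2)=-1→XXO/.X./OOX
ply 5, O at XXO/XX./OO. | (1,2)=+1→XXO/XXO/OO.*; (2,2)=+1→XXO/XX./OOO
ply 6: XXO/XXO/OO. is terminal -1 (X); from X../.X./O.. depth 6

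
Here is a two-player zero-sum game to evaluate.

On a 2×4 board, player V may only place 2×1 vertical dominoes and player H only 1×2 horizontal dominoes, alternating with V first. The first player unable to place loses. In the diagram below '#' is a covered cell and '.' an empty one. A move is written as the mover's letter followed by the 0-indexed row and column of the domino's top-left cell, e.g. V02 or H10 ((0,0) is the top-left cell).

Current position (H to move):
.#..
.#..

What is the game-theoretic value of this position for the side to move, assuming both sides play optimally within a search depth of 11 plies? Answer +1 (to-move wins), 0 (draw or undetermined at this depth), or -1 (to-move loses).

value(.#../.#.., H) = +1

[.#../.#..] H move#1: H02:+1/.###/.#..*, H12:+1/.#../.###
[.###/.#..] V move#2: V00:-1/####/##..*
[####/##..] H move#3: H12:+1/####/####*
[####/####] end (terminal -1, V#4); searched .#../.#.. to 11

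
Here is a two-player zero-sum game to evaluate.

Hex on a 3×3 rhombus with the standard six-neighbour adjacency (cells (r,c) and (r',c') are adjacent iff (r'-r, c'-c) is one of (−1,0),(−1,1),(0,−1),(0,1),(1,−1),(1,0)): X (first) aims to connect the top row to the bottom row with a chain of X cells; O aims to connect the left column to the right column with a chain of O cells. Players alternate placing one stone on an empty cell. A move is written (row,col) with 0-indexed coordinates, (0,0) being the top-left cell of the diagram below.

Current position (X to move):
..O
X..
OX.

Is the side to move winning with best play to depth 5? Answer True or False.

X winning at [..O/X../OX.]: True

ply 1, X at ..O/X../OX. | (0,0)=-1→X.O/X../OX.; (0,1)=-1→.XO/X../OX.; (1,1)=+1→..O/XX./OX.*; (1,2)=-1→..O/X.X/OX.; (2,2)=-1→..O/X../OXX
ply 2, O at ..O/XX./OX. | (0,0)=-1→O.O/XX./OX.*; (0,1)=-1→.OO/XX./OX.; (1,2)=-1→..O/XXO/OX.; (2,2)=-1→..O/XX./OXO
ply 3, X at O.O/XX./OX. | (0,1)=+1→OXO/XX./OX.*; (1,2)=-1→O.O/XXX/OX.; (2,2)=-1→O.O/XX./OXX
ply 4: OXO/XX./OX. is terminal -1 (O); from ..O/X../OX. depth 5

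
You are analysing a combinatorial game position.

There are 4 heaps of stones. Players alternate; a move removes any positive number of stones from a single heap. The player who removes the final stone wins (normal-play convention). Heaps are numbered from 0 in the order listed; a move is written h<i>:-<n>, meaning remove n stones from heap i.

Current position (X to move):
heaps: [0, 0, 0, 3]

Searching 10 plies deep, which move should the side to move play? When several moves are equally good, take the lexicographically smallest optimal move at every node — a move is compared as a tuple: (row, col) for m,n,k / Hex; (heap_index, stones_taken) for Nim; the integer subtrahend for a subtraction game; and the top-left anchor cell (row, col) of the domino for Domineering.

X's best at [(0,0,0,3)]: h3:-3

[(0,0,0,3)] X move#1: h3:-1:-1/(0,0,0,2), h3:-2:-1/(0,0,0,1), h3:-3:+1/(0,0,0,0)*
[(0,0,0,0)] end (terminal -1, O#2); searched (0,0,0,3) to 10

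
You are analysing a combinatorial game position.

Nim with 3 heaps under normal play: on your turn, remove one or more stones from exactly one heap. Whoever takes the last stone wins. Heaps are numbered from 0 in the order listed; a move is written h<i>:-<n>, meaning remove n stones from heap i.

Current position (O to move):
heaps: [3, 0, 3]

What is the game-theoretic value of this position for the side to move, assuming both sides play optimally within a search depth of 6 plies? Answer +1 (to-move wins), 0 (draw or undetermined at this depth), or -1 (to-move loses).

p1 O@[(3,0,3)]: h0:-1[(2,0,3)]-1* h0:-2[(1,0,3)]-1 h0:-3[(0,0,3)]-1 h2:-1[(3,0,2)]-1 h2:-2[(3,0,1)]-1 h2:-3[(3,0,0)]-1
p2 X@[(2,0,3)]: h0:-1[(1,0,3)]-1 h0:-2[(0,0,3)]-1 h2:-1[(2,0,2)]+1* h2:-2[(2,0,1)]-1 h2:-3[(2,0,0)]-1
p3 O@[(2,0,2)]: h0:-1[(1,0,2)]-1* h0:-2[(0,0,2)]-1 h2:-1[(2,0,1)]-1 h2:-2[(2,0,0)]-1
p4 X@[(1,0,2)]: h0:-1[(0,0,2)]-1 h2:-1[(1,0,1)]+1* h2:-2[(1,0,0)]-1
p5 O@[(1,0,1)]: h0:-1[(0,0,1)]-1* h2:-1[(1,0,0)]-1
p6 X@[(0,0,1)]: h2:-1[(0,0,0)]+1*
p7 O@[(0,0,0)] terminal -1; root [(3,0,3)] d6

value((3,0,3), O) = -1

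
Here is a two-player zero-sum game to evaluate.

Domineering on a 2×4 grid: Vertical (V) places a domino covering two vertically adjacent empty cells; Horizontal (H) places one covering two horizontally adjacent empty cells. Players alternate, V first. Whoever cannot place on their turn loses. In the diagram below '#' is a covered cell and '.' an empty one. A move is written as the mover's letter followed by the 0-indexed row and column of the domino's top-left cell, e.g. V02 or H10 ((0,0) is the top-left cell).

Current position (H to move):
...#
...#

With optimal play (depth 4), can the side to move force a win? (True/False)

[...#/...#] H move#1: H00:+1/##.#/...#*, H01:+1/.###/...#, H10:+1/...#/##.#, H11:+1/...#/.###
[##.#/...#] V move#2: V02:-1/####/..##*
[####/..##] H move#3: H10:+1/####/####*
[####/####] end (terminal -1, V#4); searched ...#/...# to 4

H winning at [...#/...#]: True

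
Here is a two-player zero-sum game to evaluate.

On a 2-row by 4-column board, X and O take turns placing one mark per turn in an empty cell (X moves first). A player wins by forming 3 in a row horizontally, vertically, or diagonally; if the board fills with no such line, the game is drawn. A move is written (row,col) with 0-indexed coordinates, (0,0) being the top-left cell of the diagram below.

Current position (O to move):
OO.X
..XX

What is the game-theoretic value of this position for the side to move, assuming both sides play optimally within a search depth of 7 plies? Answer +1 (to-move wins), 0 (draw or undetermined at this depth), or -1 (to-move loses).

p1 O@[OO.X/..XX]: (0,2)[OOOX/..XX]+1* (1,0)[OO.X/O.XX]-1 (1,1)[OO.X/.OXX]+0
p2 X@[OOOX/..XX] terminal -1; root [OO.X/..XX] d7

value(OO.X/..XX, O) = +1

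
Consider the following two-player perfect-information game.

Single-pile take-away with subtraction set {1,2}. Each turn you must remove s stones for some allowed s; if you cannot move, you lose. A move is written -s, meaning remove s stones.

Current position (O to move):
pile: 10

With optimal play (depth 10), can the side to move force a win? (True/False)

O winning at [10]: True

ply 1, O at 10 | -1=+1→9*; -2=-1→8
ply 2, X at 9 | -1=-1→8*; -2=-1→7
ply 3, O at 8 | -1=-1→7; -2=+1→6*
ply 4, X at 6 | -1=-1→5*; -2=-1→4
ply 5, O at 5 | -1=-1→4; -2=+1→3*
ply 6, X at 3 | -1=-1→2*; -2=-1→1
ply 7, O at 2 | -1=-1→1; -2=+1→0*
ply 8: 0 is terminal -1 (X); from 10 depth 10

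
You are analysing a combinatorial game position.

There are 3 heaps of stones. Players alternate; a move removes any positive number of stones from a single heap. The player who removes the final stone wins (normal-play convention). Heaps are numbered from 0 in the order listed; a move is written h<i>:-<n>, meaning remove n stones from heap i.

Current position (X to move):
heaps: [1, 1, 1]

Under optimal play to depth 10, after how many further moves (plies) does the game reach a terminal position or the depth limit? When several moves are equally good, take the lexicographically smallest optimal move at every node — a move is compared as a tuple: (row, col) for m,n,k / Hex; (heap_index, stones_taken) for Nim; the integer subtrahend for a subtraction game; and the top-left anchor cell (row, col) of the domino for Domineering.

[(1,1,1)] X move#1: h0:-1:+1/(0,1,1)*, h1:-1:+1/(1,0,1), h2:-1:+1/(1,1,0)
[(0,1,1)] O move#2: h1:-1:-1/(0,0,1)*, h2:-1:-1/(0,1,0)
[(0,0,1)] X move#3: h2:-1:+1/(0,0,0)*
[(0,0,0)] end (terminal -1, O#4); searched (1,1,1) to 10

PV length from [(1,1,1)]: 3 plies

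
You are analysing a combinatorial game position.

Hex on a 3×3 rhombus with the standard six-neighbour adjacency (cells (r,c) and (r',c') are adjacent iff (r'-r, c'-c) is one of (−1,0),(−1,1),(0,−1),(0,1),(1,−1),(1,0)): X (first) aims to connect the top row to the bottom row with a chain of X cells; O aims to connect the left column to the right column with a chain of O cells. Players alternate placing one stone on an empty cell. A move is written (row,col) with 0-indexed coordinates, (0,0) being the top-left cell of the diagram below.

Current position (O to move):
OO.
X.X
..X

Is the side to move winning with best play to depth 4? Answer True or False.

O winning at [OO./X.X/..X]: True

p1 O@[OO./X.X/..X]: (0,2)[OOO/X.X/..X]+1* (1,1)[OO./XOX/..X]-1 (2,0)[OO./X.X/O.X]-1 (2,1)[OO./X.X/.OX]-1
p2 X@[OOO/X.X/..X] terminal -1; root [OO./X.X/..X] d4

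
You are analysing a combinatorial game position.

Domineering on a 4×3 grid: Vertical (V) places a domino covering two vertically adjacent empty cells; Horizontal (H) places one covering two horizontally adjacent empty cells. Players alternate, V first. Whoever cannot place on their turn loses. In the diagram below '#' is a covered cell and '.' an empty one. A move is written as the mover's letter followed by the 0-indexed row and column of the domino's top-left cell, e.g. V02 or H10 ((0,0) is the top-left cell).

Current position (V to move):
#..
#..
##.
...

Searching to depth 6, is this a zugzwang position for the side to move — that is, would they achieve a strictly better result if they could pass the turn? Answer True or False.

zugzwang(#../#../##./..., V) = False

[#../#../##./...] V move#1: V01:+1/##./##./##./...*, V02:+1/#.#/#.#/##./..., V12:-1/#../#.#/###/..., V22:-1/#../#../###/..#
[##./##./##./...] H move#2: H30:-1/##./##./##./##.*, H31:-1/##./##./##./.##
[##./##./##./##.] V move#3: V02:+1/###/###/##./##.*, V12:+1/##./###/###/##., V22:+1/##./##./###/###
[###/###/##./##.] end (terminal -1, H#4); searched #../#../##./... to 6
pass branch (H moves first from the same position):
  | [#../#../##./...] H move#1: H01:+1/###/#../##./...*, H11:+1/#../###/##./..., H30:-1/#../#../##./##., H31:-1/#../#../##./.##
  | [###/#../##./...] V move#2: V12:-1/###/#.#/###/...*, V22:-1/###/#../###/..#
  | [###/#.#/###/...] H move#3: H30:+1/###/#.#/###/##.*, H31:+1/###/#.#/###/.##
  | [###/#.#/###/##.] end (terminal -1, V#4); searched #../#../##./... to 6
V moving scores +1; V passing scores -1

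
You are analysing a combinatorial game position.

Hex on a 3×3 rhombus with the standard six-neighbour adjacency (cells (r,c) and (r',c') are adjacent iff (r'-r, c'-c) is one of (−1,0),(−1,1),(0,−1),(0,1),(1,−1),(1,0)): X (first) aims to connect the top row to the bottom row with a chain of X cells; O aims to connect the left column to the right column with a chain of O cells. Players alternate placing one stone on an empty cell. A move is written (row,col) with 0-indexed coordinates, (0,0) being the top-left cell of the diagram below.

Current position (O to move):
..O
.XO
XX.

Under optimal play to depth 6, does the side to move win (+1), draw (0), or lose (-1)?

value(..O/.XO/XX., O) = +1

[..O/.XO/XX.] O move#1: (0,0):-1/O.O/.XO/XX., (0,1):+1/.OO/.XO/XX.*, (1,0):-1/..O/OXO/XX., (2,2):-1/..O/.XO/XXO
[.OO/.XO/XX.] X move#2: (0,0):-1/XOO/.XO/XX.*, (1,0):-1/.OO/XXO/XX., (2,2):-1/.OO/.XO/XXX
[XOO/.XO/XX.] O move#3: (1,0):+1/XOO/OXO/XX.*, (2,2):-1/XOO/.XO/XXO
[XOO/OXO/XX.] end (terminal -1, X#4); searched ..O/.XO/XX. to 6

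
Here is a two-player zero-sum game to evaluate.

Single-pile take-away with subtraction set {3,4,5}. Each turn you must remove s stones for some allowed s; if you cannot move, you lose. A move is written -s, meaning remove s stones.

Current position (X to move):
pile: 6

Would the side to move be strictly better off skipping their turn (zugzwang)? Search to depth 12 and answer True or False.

zugzwang(6, X) = False

[6] X move#1: -3:-1/3, -4:+1/2*, -5:+1/1
[2] end (terminal -1, O#2); searched 6 to 12
pass branch (O moves first from the same position):
  | [6] O move#1: -3:-1/3, -4:+1/2*, -5:+1/1
  | [2] end (terminal -1, X#2); searched 6 to 12
X moving scores +1; X passing scores -1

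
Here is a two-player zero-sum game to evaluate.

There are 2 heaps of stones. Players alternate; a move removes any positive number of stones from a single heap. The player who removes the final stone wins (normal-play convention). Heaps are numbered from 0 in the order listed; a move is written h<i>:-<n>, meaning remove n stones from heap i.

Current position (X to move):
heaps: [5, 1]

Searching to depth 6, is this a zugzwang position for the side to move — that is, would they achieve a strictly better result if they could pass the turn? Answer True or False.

[(5,1)] X move#1: h0:-1:-1/(4,1), h0:-2:-1/(3,1), h0:-3:-1/(2,1), h0:-4:+1/(1,1)*, h0:-5:-1/(0,1), h1:-1:-1/(5,0)
[(1,1)] O move#2: h0:-1:-1/(0,1)*, h1:-1:-1/(1,0)
[(0,1)] X move#3: h1:-1:+1/(0,0)*
[(0,0)] end (terminal -1, O#4); searched (5,1) to 6
suppose X passes — search the same position with O to move:
pass> [(5,1)] O move#1: h0:-1:-1/(4,1), h0:-2:-1/(3,1), h0:-3:-1/(2,1), h0:-4:+1/(1,1)*, h0:-5:-1/(0,1), h1:-1:-1/(5,0)
pass> [(1,1)] X move#2: h0:-1:-1/(0,1)*, h1:-1:-1/(1,0)
pass> [(0,1)] O move#3: h1:-1:+1/(0,0)*
pass> [(0,0)] end (terminal -1, X#4); searched (5,1) to 6
for X: play +1, pass -1

zugzwang((5,1), X) = False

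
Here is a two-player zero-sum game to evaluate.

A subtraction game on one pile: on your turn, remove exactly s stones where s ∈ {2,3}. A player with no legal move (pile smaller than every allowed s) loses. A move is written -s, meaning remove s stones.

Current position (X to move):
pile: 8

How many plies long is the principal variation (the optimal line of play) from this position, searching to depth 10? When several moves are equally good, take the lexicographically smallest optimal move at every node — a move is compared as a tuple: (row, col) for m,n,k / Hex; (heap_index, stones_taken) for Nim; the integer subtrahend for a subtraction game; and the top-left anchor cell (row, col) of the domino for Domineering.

p1 X@[8]: -2[6]+1* -3[5]+1
p2 O@[6]: -2[4]-1* -3[3]-1
p3 X@[4]: -2[2]-1 -3[1]+1*
p4 O@[1] terminal -1; root [8] d10

PV length from [8]: 3 plies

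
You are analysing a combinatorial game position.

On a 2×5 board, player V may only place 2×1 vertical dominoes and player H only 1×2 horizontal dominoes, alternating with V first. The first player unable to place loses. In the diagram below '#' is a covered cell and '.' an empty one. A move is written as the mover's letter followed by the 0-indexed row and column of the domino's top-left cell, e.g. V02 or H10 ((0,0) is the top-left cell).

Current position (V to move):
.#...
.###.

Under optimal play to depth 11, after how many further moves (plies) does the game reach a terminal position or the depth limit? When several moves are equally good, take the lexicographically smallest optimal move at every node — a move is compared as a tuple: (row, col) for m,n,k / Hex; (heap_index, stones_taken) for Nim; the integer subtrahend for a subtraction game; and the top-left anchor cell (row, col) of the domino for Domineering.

PV length from [.#.../.###.]: 3 plies

ply 1, V at .#.../.###. | V00=-1→##.../####.; V04=+1→.#..#/.####*
ply 2, H at .#..#/.#### | H02=-1→.####/.####*
ply 3, V at .####/.#### | V00=+1→#####/#####*
ply 4: #####/##### is terminal -1 (H); from .#.../.###. depth 11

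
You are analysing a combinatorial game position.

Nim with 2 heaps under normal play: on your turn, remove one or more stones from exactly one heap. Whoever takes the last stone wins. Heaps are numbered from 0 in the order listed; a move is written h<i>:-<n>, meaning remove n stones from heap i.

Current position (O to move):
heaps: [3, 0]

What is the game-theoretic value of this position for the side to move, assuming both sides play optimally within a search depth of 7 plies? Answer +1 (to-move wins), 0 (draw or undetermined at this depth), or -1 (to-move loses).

ply 1, O at (3,0) | h0:-1=-1→(2,0); h0:-2=-1→(1,0); h0:-3=+1→(0,0)*
ply 2: (0,0) is terminal -1 (X); from (3,0) depth 7

value((3,0), O) = +1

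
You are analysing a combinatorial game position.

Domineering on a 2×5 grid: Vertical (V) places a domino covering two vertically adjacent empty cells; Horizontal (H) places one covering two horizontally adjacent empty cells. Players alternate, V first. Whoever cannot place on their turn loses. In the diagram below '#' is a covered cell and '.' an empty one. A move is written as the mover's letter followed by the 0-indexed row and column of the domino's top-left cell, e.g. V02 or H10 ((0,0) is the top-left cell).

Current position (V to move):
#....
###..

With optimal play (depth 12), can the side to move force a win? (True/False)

ply 1, V at #..../###.. | V03=+1→#..#./####.*; V04=-1→#...#/###.#
ply 2, H at #..#./####. | H01=-1→####./####.*
ply 3, V at ####./####. | V04=+1→#####/#####*
ply 4: #####/##### is terminal -1 (H); from #..../###.. depth 12

V winning at [#..../###..]: True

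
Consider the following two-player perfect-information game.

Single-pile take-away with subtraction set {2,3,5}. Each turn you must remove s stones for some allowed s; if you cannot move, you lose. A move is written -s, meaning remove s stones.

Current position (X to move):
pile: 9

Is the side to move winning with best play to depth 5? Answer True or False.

X winning at [9]: True

p1 X@[9]: -2[7]+1* -3[6]-1 -5[4]-1
p2 O@[7]: -2[5]-1* -3[4]-1 -5[2]-1
p3 X@[5]: -2[3]-1 -3[2]-1 -5[0]+1*
p4 O@[0] terminal -1; root [9] d5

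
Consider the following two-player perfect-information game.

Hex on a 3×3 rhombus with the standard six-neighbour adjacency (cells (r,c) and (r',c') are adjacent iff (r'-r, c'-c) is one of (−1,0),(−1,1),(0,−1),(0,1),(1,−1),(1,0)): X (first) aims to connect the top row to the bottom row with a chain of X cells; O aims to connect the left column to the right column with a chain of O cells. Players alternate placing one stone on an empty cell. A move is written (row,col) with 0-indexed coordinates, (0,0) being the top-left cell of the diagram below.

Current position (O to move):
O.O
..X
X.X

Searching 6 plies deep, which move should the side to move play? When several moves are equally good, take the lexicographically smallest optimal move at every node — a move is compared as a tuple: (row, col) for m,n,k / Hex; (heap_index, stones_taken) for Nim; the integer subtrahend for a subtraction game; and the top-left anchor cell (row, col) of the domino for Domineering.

O's best at [O.O/..X/X.X]: (0,1)

ply 1, O at O.O/..X/X.X | (0,1)=+1→OOO/..X/X.X*; (1,0)=+1→O.O/O.X/X.X; (1,1)=+1→O.O/.OX/X.X; (2,1)=-1→O.O/..X/XOX
ply 2: OOO/..X/X.X is terminal -1 (X); from O.O/..X/X.X depth 6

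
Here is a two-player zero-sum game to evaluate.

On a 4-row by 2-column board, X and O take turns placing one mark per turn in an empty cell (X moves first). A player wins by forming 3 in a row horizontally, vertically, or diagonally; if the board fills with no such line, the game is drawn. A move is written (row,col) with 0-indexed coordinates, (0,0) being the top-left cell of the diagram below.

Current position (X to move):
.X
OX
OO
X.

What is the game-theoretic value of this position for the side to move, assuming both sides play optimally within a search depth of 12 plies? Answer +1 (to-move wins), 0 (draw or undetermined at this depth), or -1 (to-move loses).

ply 1, X at .X/OX/OO/X. | (0,0)=+0→XX/OX/OO/X.*; (3,1)=-1→.X/OX/OO/XX
ply 2, O at XX/OX/OO/X. | (3,1)=+0→XX/OX/OO/XO*
ply 3: XX/OX/OO/XO is terminal +0 (X); from .X/OX/OO/X. depth 12

value(.X/OX/OO/X., X) = 0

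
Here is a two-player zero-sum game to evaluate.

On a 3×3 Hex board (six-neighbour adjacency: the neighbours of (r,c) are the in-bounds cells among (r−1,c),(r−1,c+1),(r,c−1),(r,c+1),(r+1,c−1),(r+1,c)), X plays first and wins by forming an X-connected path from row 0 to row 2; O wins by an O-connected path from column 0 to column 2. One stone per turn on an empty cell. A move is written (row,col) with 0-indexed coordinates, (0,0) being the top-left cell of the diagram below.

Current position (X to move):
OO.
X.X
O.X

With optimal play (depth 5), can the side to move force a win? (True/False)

p1 X@[OO./X.X/O.X]: (0,2)[OOX/X.X/O.X]+1* (1,1)[OO./XXX/O.X]-1 (2,1)[OO./X.X/OXX]-1
p2 O@[OOX/X.X/O.X] terminal -1; root [OO./X.X/O.X] d5

X winning at [OO./X.X/O.X]: True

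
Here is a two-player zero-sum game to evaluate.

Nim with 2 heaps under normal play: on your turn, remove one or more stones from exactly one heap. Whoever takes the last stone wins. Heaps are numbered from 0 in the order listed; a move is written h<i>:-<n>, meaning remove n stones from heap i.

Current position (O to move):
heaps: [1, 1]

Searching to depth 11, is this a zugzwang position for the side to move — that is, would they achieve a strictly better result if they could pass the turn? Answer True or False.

p1 O@[(1,1)]: h0:-1[(0,1)]-1* h1:-1[(1,0)]-1
p2 X@[(0,1)]: h1:-1[(0,0)]+1*
p3 O@[(0,0)] terminal -1; root [(1,1)] d11
pass branch (X moves first from the same position):
  | p1 X@[(1,1)]: h0:-1[(0,1)]-1* h1:-1[(1,0)]-1
  | p2 O@[(0,1)]: h1:-1[(0,0)]+1*
  | p3 X@[(0,0)] terminal -1; root [(1,1)] d11
O moving scores -1; O passing scores +1

zugzwang((1,1), O) = True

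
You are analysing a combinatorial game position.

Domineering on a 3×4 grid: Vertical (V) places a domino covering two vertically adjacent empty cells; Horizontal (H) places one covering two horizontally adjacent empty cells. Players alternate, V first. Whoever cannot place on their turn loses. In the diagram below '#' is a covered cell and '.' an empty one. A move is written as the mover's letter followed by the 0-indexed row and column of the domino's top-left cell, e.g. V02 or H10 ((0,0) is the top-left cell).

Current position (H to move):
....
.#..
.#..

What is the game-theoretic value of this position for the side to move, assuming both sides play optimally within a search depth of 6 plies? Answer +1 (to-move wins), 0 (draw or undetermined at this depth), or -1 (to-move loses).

ply 1, H at ..../.#../.#.. | H00=-1→##../.#../.#..; H01=-1→.##./.#../.#..; H02=-1→..##/.#../.#..; H12=+1→..../.###/.#..*; H22=-1→..../.#../.###
ply 2, V at ..../.###/.#.. | V00=-1→#.../####/.#..*; V10=-1→..../####/##..
ply 3, H at #.../####/.#.. | H01=+1→###./####/.#..*; H02=+1→#.##/####/.#..; H22=+1→#.../####/.###
ply 4: ###./####/.#.. is terminal -1 (V); from ..../.#../.#.. depth 6

value(..../.#../.#.., H) = +1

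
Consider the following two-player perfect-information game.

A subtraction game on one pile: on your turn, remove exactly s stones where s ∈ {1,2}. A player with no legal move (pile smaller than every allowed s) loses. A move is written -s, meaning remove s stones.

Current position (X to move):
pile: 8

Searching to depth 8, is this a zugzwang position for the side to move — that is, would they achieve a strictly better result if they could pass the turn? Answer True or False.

[8] X move#1: -1:-1/7, -2:+1/6*
[6] O move#2: -1:-1/5*, -2:-1/4
[5] X move#3: -1:-1/4, -2:+1/3*
[3] O move#4: -1:-1/2*, -2:-1/1
[2] X move#5: -1:-1/1, -2:+1/0*
[0] end (terminal -1, O#6); searched 8 to 8
if X skipped the turn, O would face:
~ [8] O move#1: -1:-1/7, -2:+1/6*
~ [6] X move#2: -1:-1/5*, -2:-1/4
~ [5] O move#3: -1:-1/4, -2:+1/3*
~ [3] X move#4: -1:-1/2*, -2:-1/1
~ [2] O move#5: -1:-1/1, -2:+1/0*
~ [0] end (terminal -1, X#6); searched 8 to 8
compare (X): move=+1 vs pass=-1

zugzwang(8, X) = False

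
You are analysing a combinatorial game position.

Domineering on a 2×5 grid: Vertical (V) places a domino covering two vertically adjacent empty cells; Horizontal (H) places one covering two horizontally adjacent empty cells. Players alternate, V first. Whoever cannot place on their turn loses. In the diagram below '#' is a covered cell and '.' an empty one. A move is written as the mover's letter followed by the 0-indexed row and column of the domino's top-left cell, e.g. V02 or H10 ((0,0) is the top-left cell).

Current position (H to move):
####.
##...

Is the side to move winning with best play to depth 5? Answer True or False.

H winning at [####./##...]: True

ply 1, H at ####./##... | H12=-1→####./####.; H13=+1→####./##.##*
ply 2: ####./##.## is terminal -1 (V); from ####./##... depth 5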